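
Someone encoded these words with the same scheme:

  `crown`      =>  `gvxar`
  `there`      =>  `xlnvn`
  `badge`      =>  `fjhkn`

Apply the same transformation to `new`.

The shift depends on letter class: consonant c→g is +4, but vowel o→x is +9. The rule splits by letter class: vowels +9, consonants +4.
For new: n(cons)+4=r, e(vowel)+9=n, w(cons)+4=a.

rna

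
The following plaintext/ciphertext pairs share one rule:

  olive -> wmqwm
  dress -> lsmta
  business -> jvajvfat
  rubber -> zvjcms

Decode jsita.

brass

Shifts by position in olive: pos 0: o→w (+8), pos 1: l→m (+1), pos 2: i→q (+8), pos 3: v→w (+1) — repeating every 2. A repeating key of period 2 is used — shifts +8, +1 over and over.
Undoing it on jsita: j−8=b, s−1=r, i−8=a, t−1=s, a−8=s.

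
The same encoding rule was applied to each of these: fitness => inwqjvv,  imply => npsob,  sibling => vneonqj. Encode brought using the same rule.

The shift depends on letter class: consonant f→i is +3, but vowel i→n is +5. Two shifts are in play — +5 for a/e/i/o/u, +3 for every other letter.
For brought: b(cons)+3=e, r(cons)+3=u, o(vowel)+5=t, u(vowel)+5=z, g(cons)+3=j, h(cons)+3=k, t(cons)+3=w.

eutzjkw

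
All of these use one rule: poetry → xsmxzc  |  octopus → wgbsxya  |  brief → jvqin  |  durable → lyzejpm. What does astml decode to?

Shifts by position in poetry: pos 0: p→x (+8), pos 1: o→s (+4), pos 2: e→m (+8), pos 3: t→x (+4) — repeating every 2. The shifts repeat in a cycle of length 2: positions 0,1,… shift by +8, +4, then the pattern repeats.
Undoing it on astml: a−8=s, s−4=o, t−8=l, m−4=i, l−8=d.

solid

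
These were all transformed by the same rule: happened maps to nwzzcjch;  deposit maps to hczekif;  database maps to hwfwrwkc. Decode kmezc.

h(7)→n(13) and a(0)→w(22) fit y≡21x+22 (mod 26); the inverse of 21 mod 26 is 5. This is an affine cipher: with a=0,…,z=25, each position x becomes (21x+22) mod 26.
Decoding kmezc: k(10)→5·(10−22)≡18=s; m(12)→5·(12−22)≡2=c; e(4)→5·(4−22)≡14=o; z(25)→5·(25−22)≡15=p; c(2)→5·(2−22)≡4=e (all mod 26).

scope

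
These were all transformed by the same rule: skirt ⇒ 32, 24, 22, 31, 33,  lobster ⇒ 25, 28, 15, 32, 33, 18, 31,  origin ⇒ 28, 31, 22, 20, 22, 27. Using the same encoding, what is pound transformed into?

29, 28, 34, 27, 17

s is letter #19 and maps to 32: an offset of 13. The number is (letter's place in the alphabet, a=1) + 13.
Applying it to pound: p=16→29, o=15→28, u=21→34, n=14→27, d=4→17.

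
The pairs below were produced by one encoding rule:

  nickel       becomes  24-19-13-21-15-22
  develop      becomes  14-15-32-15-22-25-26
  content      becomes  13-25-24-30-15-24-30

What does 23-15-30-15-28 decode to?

The number is (letter's place in the alphabet, a=1) + 10.
Decoding 23-15-30-15-28: 23→(23−10)÷1=13=m, 15→(15−10)÷1=5=e, 30→(30−10)÷1=20=t, 15→(15−10)÷1=5=e, 28→(28−10)÷1=18=r.

meter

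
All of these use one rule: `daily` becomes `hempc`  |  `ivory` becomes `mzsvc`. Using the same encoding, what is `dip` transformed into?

hmt

It's a constant shift of +4 (ROT4).
On dip: d+4=h, i+4=m, p+4=t.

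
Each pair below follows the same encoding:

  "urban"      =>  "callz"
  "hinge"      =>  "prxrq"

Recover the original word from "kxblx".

Letter i (0-indexed) is shifted by i+8, so successive shifts are 8, 9, 10, ….
Decoding kxblx: k−8=c, x−9=o, b−10=r, l−11=a, x−12=l.

coral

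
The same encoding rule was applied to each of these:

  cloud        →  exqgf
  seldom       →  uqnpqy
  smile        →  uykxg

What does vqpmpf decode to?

tenant

Shifts by position in cloud: pos 0: c→e (+2), pos 1: l→x (+12), pos 2: o→q (+2), pos 3: u→g (+12) — repeating every 2. The shifts repeat in a cycle of length 2: positions 0,1,… shift by +2, +12, then the pattern repeats.
Reversing it on vqpmpf: v−2=t, q−12=e, p−2=n, m−12=a, p−2=n, f−12=t.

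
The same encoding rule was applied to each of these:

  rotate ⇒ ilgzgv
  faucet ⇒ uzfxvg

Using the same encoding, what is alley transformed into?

Each pair mirrors across the alphabet (r↔i, o↔l, t↔g): positions sum to 25. Letters are reflected about the middle of the alphabet (position → 25−position): Atbash.
Applying it to alley: a↔z, l↔o, l↔o, e↔v, y↔b.

zoovb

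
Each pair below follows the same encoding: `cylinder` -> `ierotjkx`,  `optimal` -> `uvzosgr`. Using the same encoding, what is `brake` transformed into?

Compare letters: c→i is +6, y→e is +6, l→r is +6 — a constant shift. Every letter moves 6 places later in the alphabet, wrapping around z→a.
Applying it to brake: b+6=h, r+6=x, a+6=g, k+6=q, e+6=k.

hxgqk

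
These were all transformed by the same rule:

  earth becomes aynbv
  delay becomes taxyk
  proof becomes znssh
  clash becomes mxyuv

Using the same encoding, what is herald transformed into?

This is an affine cipher: with a=0,…,z=25, each position x becomes (7x+24) mod 26.
On herald: h(7)→7·7+24≡21=v; e(4)→7·4+24≡0=a; r(17)→7·17+24≡13=n; a(0)→7·0+24≡24=y; l(11)→7·11+24≡23=x; d(3)→7·3+24≡19=t (all mod 26).

vanyxt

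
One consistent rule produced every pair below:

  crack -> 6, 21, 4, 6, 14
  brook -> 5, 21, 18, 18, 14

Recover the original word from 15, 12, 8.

lie

c is letter #3 and maps to 6: an offset of 3. The number is (letter's place in the alphabet, a=1) + 3.
Decoding 15, 12, 8: 15→(15−3)÷1=12=l, 12→(12−3)÷1=9=i, 8→(8−3)÷1=5=e.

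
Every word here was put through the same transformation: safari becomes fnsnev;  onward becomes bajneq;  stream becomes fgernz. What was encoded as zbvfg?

moist

This is a Caesar cipher with shift 13.
Undoing it on zbvfg: z−13=m, b−13=o, v−13=i, f−13=s, g−13=t.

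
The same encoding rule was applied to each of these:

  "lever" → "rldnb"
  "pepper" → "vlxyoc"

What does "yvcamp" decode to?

source

Letter i (0-indexed) is shifted by i+6, so successive shifts are 6, 7, 8, ….
Reversing it on yvcamp: y−6=s, v−7=o, c−8=u, a−9=r, m−10=c, p−11=e.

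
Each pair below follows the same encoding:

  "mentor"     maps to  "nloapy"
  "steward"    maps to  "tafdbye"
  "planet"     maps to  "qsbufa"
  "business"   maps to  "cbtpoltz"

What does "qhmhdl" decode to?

palace

Shifts by position in mentor: pos 0: m→n (+1), pos 1: e→l (+7), pos 2: n→o (+1), pos 3: t→a (+7) — repeating every 2. The shifts repeat in a cycle of length 2: positions 0,1,… shift by +1, +7, then the pattern repeats.
Undoing it on qhmhdl: q−1=p, h−7=a, m−1=l, h−7=a, d−1=c, l−7=e.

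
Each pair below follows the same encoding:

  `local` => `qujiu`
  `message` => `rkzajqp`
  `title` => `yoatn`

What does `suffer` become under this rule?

xamnnb

Each letter shifts forward by (position + 5), i.e. 5, 6, 7, … — the shift grows by one for each successive letter.
On suffer: s+5=x, u+6=a, f+7=m, f+8=n, e+9=n, r+10=b.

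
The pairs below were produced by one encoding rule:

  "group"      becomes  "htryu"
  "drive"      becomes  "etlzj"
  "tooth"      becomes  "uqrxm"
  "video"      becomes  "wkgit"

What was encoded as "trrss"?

spoon

In group: g→h is +1, r→t is +2, o→r is +3, u→y is +4 — the shift increases by 1 each position. Each letter shifts forward by (position + 1), i.e. 1, 2, 3, … — the shift grows by one for each successive letter.
Reversing it on trrss: t−1=s, r−2=p, r−3=o, s−4=o, s−5=n.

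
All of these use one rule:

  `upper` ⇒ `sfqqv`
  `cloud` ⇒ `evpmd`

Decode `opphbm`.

lagoon

The output letters match the input read backwards, each shifted +1: upper reversed is reppu. Two steps: reverse the string, then apply a Caesar shift of +1.
Decoding opphbm: shift back: o−1=n, p−1=o, p−1=o, h−1=g, b−1=a, m−1=l → noogal; then reverse → lagoon.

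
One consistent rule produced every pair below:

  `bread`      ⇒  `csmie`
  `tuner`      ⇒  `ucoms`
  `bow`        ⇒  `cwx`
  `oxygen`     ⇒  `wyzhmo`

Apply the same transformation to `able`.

The rule splits by letter class: vowels +8, consonants +1.
For able: a(vowel)+8=i, b(cons)+1=c, l(cons)+1=m, e(vowel)+8=m.

icmm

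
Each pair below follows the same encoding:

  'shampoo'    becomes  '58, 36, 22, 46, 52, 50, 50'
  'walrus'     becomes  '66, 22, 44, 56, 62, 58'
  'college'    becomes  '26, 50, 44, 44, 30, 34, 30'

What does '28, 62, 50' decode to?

duo

The formula is n = 2×(alphabet index, a=1) + 20.
Undoing it on 28, 62, 50: 28→(28−20)÷2=4=d, 62→(62−20)÷2=21=u, 50→(50−20)÷2=15=o.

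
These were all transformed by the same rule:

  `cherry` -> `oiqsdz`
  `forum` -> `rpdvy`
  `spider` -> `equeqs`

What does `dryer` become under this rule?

A repeating key of period 2 is used — shifts +12, +1 over and over.
On dryer: d+12=p, r+1=s, y+12=k, e+1=f, r+12=d.

pskfd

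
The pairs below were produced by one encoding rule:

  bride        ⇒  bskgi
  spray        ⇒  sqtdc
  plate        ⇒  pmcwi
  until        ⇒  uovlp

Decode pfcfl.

peach

In bride: b→b is +0, r→s is +1, i→k is +2, d→g is +3 — the shift increases by 1 each position. The shift increases by 1 at each position, starting from +0: 0, 1, 2, ….
Decoding pfcfl: p−0=p, f−1=e, c−2=a, f−3=c, l−4=h.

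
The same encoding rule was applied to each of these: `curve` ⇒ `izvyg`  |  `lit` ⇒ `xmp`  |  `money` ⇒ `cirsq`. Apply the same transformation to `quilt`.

xpmyu

The output letters match the input read backwards, each shifted +4: curve reversed is evruc. Read the word backwards and shift each letter +4.
For quilt: reverse → tliuq; then shift: t+4=x, l+4=p, i+4=m, u+4=y, q+4=u.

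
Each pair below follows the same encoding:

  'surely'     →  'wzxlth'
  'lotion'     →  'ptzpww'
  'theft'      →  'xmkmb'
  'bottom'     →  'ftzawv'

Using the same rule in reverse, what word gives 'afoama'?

In surely: s→w is +4, u→z is +5, r→x is +6, e→l is +7 — the shift increases by 1 each position. Letter i (0-indexed) is shifted by i+4, so successive shifts are 4, 5, 6, ….
Reversing it on afoama: a−4=w, f−5=a, o−6=i, a−7=t, m−8=e, a−9=r.

waiter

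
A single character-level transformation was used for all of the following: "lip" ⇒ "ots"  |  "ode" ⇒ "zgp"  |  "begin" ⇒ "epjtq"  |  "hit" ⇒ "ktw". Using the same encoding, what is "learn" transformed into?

opluq

The shift depends on letter class: consonant l→o is +3, but vowel i→t is +11. The rule splits by letter class: vowels +11, consonants +3.
Applying it to learn: l(cons)+3=o, e(vowel)+11=p, a(vowel)+11=l, r(cons)+3=u, n(cons)+3=q.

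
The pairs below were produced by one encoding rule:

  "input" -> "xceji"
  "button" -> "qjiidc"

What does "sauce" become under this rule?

Every letter moves 15 places later in the alphabet, wrapping around z→a.
For sauce: s+15=h, a+15=p, u+15=j, c+15=r, e+15=t.

hpjrt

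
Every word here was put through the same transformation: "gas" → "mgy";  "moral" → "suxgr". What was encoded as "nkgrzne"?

Compare letters: g→m is +6, a→g is +6, s→y is +6 — a constant shift. This is a Caesar cipher with shift 6.
Decoding nkgrzne: n−6=h, k−6=e, g−6=a, r−6=l, z−6=t, n−6=h, e−6=y.

healthy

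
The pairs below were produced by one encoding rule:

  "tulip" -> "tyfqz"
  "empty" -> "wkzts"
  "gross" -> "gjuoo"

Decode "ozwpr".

spend

t(19)→t(19) and u(20)→y(24) fit y≡5x+2 (mod 26); the inverse of 5 mod 26 is 21. Each letter's alphabet position (a=0..z=25) is mapped through 5·x+2 mod 26 — an affine cipher.
Reversing it on ozwpr: o(14)→21·(14−2)≡18=s; z(25)→21·(25−2)≡15=p; w(22)→21·(22−2)≡4=e; p(15)→21·(15−2)≡13=n; r(17)→21·(17−2)≡3=d (all mod 26).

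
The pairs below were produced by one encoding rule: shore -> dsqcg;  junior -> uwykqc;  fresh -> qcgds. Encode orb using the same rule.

qcm

The rule splits by letter class: vowels +2, consonants +11.
On orb: o(vowel)+2=q, r(cons)+11=c, b(cons)+11=m.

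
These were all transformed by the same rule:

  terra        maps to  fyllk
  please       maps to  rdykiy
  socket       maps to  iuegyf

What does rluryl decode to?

proper

Treating letters as 0–25, the rule is x ↦ 23x + 10 (mod 26).
Undoing it on rluryl: r(17)→17·(17−10)≡15=p; l(11)→17·(11−10)≡17=r; u(20)→17·(20−10)≡14=o; r(17)→17·(17−10)≡15=p; y(24)→17·(24−10)≡4=e; l(11)→17·(11−10)≡17=r (all mod 26).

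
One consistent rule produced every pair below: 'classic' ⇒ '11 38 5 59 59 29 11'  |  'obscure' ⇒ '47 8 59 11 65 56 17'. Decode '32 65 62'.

jut

c(#3)→11 and l(#12)→38: differences scale by 3, so n = 3·pos + 2. Each letter becomes 3×(its alphabet position, a=1..z=26) + 2.
Undoing it on 32 65 62: 32→(32−2)÷3=10=j, 65→(65−2)÷3=21=u, 62→(62−2)÷3=20=t.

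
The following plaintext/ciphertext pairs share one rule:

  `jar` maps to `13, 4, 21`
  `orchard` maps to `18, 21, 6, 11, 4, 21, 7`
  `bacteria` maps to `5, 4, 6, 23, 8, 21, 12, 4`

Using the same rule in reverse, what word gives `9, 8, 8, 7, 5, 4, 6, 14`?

feedback

j is letter #10 and maps to 13: an offset of 3. Each letter is replaced by its alphabet position (a=1..z=26) + 3.
Undoing it on 9, 8, 8, 7, 5, 4, 6, 14: 9→(9−3)÷1=6=f, 8→(8−3)÷1=5=e, 8→(8−3)÷1=5=e, 7→(7−3)÷1=4=d, 5→(5−3)÷1=2=b, 4→(4−3)÷1=1=a, 6→(6−3)÷1=3=c, 14→(14−3)÷1=11=k.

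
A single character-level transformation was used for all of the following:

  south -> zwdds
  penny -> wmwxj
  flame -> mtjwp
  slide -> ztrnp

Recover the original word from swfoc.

In south: s→z is +7, o→w is +8, u→d is +9, t→d is +10 — the shift increases by 1 each position. The shift increases by 1 at each position, starting from +7: 7, 8, 9, ….
Decoding swfoc: s−7=l, w−8=o, f−9=w, o−10=e, c−11=r.

lower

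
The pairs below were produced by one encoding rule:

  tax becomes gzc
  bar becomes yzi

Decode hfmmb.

sunny

Each pair mirrors across the alphabet (t↔g, a↔z, x↔c): positions sum to 25. This is the alphabet-reversal cipher (Atbash): a becomes z, b becomes y, etc.
Reversing it on hfmmb: h↔s, f↔u, m↔n, m↔n, b↔y.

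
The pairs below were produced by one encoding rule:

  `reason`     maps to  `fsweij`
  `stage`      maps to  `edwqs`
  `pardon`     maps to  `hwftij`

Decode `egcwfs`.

square

r(17)→f(5) and e(4)→s(18) fit y≡25x+22 (mod 26); the inverse of 25 mod 26 is 25. Each letter's alphabet position (a=0..z=25) is mapped through 25·x+22 mod 26 — an affine cipher.
Decoding egcwfs: e(4)→25·(4−22)≡18=s; g(6)→25·(6−22)≡16=q; c(2)→25·(2−22)≡20=u; w(22)→25·(22−22)≡0=a; f(5)→25·(5−22)≡17=r; s(18)→25·(18−22)≡4=e (all mod 26).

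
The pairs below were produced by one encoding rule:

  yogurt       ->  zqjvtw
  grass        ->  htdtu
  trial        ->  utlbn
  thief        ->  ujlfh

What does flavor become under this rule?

Shifts by position in yogurt: pos 0: y→z (+1), pos 1: o→q (+2), pos 2: g→j (+3), pos 3: u→v (+1), pos 4: r→t (+2), pos 5: t→w (+3) — repeating every 3. A repeating key of period 3 is used — shifts +1, +2, +3 over and over.
On flavor: f+1=g, l+2=n, a+3=d, v+1=w, o+2=q, r+3=u.

gndwqu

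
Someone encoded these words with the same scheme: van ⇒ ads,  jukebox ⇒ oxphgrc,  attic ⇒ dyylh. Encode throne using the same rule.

ymwrsh

The shift depends on letter class: consonant v→a is +5, but vowel a→d is +3. Two shifts are in play — +3 for a/e/i/o/u, +5 for every other letter.
For throne: t(cons)+5=y, h(cons)+5=m, r(cons)+5=w, o(vowel)+3=r, n(cons)+5=s, e(vowel)+3=h.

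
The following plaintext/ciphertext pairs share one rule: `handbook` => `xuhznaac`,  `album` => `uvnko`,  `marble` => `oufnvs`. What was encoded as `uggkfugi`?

accuracy

Each letter's alphabet position (a=0..z=25) is mapped through 19·x+20 mod 26 — an affine cipher.
Decoding uggkfugi: u(20)→11·(20−20)≡0=a; g(6)→11·(6−20)≡2=c; g(6)→11·(6−20)≡2=c; k(10)→11·(10−20)≡20=u; f(5)→11·(5−20)≡17=r; u(20)→11·(20−20)≡0=a; g(6)→11·(6−20)≡2=c; i(8)→11·(8−20)≡24=y (all mod 26).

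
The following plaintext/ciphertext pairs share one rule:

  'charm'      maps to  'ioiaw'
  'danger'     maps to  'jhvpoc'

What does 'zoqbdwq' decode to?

thistle

Each letter shifts forward by (position + 6), i.e. 6, 7, 8, … — the shift grows by one for each successive letter.
Decoding zoqbdwq: z−6=t, o−7=h, q−8=i, b−9=s, d−10=t, w−11=l, q−12=e.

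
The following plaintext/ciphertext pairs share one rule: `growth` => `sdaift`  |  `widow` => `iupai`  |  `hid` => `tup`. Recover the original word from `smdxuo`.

Every letter moves 12 places later in the alphabet, wrapping around z→a.
Decoding smdxuo: s−12=g, m−12=a, d−12=r, x−12=l, u−12=i, o−12=c.

garlic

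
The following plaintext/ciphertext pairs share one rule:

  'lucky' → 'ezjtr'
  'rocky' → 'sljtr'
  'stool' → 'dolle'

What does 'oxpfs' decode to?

l(11)→e(4) and u(20)→z(25) fit y≡11x+13 (mod 26); the inverse of 11 mod 26 is 19. Treating letters as 0–25, the rule is x ↦ 11x + 13 (mod 26).
Decoding oxpfs: o(14)→19·(14−13)≡19=t; x(23)→19·(23−13)≡8=i; p(15)→19·(15−13)≡12=m; f(5)→19·(5−13)≡4=e; s(18)→19·(18−13)≡17=r (all mod 26).

timer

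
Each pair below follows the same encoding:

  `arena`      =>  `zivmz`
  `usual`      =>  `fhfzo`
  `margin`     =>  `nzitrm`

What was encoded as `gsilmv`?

Each pair mirrors across the alphabet (a↔z, r↔i, e↔v): positions sum to 25. This is the alphabet-reversal cipher (Atbash): a becomes z, b becomes y, etc.
Reversing it on gsilmv: g↔t, s↔h, i↔r, l↔o, m↔n, v↔e.

throne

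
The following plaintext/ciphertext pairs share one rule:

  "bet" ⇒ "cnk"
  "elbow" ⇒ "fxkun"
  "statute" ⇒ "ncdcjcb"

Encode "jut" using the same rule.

The output letters match the input read backwards, each shifted +9: bet reversed is teb. The word is reversed, then every letter is shifted forward by 9.
On jut: reverse → tuj; then shift: t+9=c, u+9=d, j+9=s.

cds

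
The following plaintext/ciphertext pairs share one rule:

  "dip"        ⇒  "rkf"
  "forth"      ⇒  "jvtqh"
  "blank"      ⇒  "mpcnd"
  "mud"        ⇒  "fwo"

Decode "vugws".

quest

The output letters match the input read backwards, each shifted +2: dip reversed is pid. Two steps: reverse the string, then apply a Caesar shift of +2.
Undoing it on vugws: shift back: v−2=t, u−2=s, g−2=e, w−2=u, s−2=q → tseuq; then reverse → quest.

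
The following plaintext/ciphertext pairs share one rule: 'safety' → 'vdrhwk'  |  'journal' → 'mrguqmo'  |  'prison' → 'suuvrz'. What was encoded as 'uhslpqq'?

regimen

The shifts repeat in a cycle of length 3: positions 0,1,… shift by +3, +3, +12, then the pattern repeats.
Decoding uhslpqq: u−3=r, h−3=e, s−12=g, l−3=i, p−3=m, q−12=e, q−3=n.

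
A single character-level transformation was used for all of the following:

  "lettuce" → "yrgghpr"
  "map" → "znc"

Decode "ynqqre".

Each letter is shifted forward by 13 in the alphabet (a Caesar shift of +13).
Decoding ynqqre: y−13=l, n−13=a, q−13=d, q−13=d, r−13=e, e−13=r.

ladder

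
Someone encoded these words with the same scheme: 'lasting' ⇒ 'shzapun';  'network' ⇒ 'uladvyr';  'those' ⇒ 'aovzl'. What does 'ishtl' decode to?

blame

Compare letters: l→s is +7, a→h is +7, s→z is +7 — a constant shift. This is a Caesar cipher with shift 7.
Decoding ishtl: i−7=b, s−7=l, h−7=a, t−7=m, l−7=e.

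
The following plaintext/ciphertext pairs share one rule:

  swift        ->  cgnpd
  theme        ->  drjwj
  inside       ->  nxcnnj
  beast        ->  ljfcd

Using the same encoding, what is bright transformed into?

lbnqrd

The shift depends on letter class: consonant s→c is +10, but vowel i→n is +5. Vowels shift forward by 5 and consonants shift forward by 10.
For bright: b(cons)+10=l, r(cons)+10=b, i(vowel)+5=n, g(cons)+10=q, h(cons)+10=r, t(cons)+10=d.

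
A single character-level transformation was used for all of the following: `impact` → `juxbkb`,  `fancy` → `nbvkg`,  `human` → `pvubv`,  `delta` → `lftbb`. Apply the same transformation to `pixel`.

xjfft

The shift depends on letter class: consonant m→u is +8, but vowel i→j is +1. The rule splits by letter class: vowels +1, consonants +8.
On pixel: p(cons)+8=x, i(vowel)+1=j, x(cons)+8=f, e(vowel)+1=f, l(cons)+8=t.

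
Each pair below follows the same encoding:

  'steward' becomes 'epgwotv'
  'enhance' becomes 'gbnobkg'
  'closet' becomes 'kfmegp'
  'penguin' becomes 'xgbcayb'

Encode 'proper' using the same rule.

s(18)→e(4) and t(19)→p(15) fit y≡11x+14 (mod 26); the inverse of 11 mod 26 is 19. Each letter's alphabet position (a=0..z=25) is mapped through 11·x+14 mod 26 — an affine cipher.
Applying it to proper: p(15)→11·15+14≡23=x; r(17)→11·17+14≡19=t; o(14)→11·14+14≡12=m; p(15)→11·15+14≡23=x; e(4)→11·4+14≡6=g; r(17)→11·17+14≡19=t (all mod 26).

xtmxgt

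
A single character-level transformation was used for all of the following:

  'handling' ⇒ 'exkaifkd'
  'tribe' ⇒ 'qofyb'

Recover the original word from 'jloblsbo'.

moreover

Compare letters: h→e is +23, a→x is +23, n→k is +23 — a constant shift. Every letter moves 23 places later in the alphabet, wrapping around z→a.
Reversing it on jloblsbo: j−23=m, l−23=o, o−23=r, b−23=e, l−23=o, s−23=v, b−23=e, o−23=r.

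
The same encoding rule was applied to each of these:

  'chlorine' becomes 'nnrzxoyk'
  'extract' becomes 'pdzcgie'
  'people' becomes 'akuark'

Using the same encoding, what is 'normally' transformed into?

Shifts by position in chlorine: pos 0: c→n (+11), pos 1: h→n (+6), pos 2: l→r (+6), pos 3: o→z (+11), pos 4: r→x (+6), pos 5: i→o (+6) — repeating every 3. A repeating key of period 3 is used — shifts +11, +6, +6 over and over.
On normally: n+11=y, o+6=u, r+6=x, m+11=x, a+6=g, l+6=r, l+11=w, y+6=e.

yuxxgrwe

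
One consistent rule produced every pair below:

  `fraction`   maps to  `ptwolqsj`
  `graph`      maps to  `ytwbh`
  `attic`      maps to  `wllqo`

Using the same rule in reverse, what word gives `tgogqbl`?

receipt

Each letter's alphabet position (a=0..z=25) is mapped through 9·x+22 mod 26 — an affine cipher.
Decoding tgogqbl: t(19)→3·(19−22)≡17=r; g(6)→3·(6−22)≡4=e; o(14)→3·(14−22)≡2=c; g(6)→3·(6−22)≡4=e; q(16)→3·(16−22)≡8=i; b(1)→3·(1−22)≡15=p; l(11)→3·(11−22)≡19=t (all mod 26).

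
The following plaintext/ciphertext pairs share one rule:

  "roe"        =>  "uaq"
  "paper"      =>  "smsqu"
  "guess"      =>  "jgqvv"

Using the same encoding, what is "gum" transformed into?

Two shifts are in play — +12 for a/e/i/o/u, +3 for every other letter.
Applying it to gum: g(cons)+3=j, u(vowel)+12=g, m(cons)+3=p.

jgp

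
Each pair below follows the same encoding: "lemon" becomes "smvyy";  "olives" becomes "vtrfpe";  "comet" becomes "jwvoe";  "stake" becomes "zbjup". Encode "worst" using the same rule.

In lemon: l→s is +7, e→m is +8, m→v is +9, o→y is +10 — the shift increases by 1 each position. The shift increases by 1 at each position, starting from +7: 7, 8, 9, ….
On worst: w+7=d, o+8=w, r+9=a, s+10=c, t+11=e.

dwace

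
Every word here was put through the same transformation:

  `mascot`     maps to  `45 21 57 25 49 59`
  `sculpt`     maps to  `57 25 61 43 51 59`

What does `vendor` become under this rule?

63 29 47 27 49 55

With a=1..z=26, the number is 2·pos + 19.
On vendor: v=22→63, e=5→29, n=14→47, d=4→27, o=15→49, r=18→55.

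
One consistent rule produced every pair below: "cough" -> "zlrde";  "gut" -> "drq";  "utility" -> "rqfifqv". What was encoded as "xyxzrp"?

abacus

This is a Caesar cipher with shift 23.
Reversing it on xyxzrp: x−23=a, y−23=b, x−23=a, z−23=c, r−23=u, p−23=s.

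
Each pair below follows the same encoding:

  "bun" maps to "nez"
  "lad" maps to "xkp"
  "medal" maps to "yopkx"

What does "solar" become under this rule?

The shift depends on letter class: consonant b→n is +12, but vowel u→e is +10. Vowels shift forward by 10 and consonants shift forward by 12.
For solar: s(cons)+12=e, o(vowel)+10=y, l(cons)+12=x, a(vowel)+10=k, r(cons)+12=d.

eyxkd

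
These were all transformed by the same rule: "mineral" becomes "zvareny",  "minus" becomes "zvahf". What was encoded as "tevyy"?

grill

Compare letters: m→z is +13, i→v is +13, n→a is +13 — a constant shift. It's a constant shift of +13 (ROT13).
Undoing it on tevyy: t−13=g, e−13=r, v−13=i, y−13=l, y−13=l.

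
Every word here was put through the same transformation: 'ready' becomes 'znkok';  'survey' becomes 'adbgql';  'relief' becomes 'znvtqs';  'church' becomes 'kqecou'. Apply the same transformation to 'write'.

easeq

Letter i (0-indexed) is shifted by i+8, so successive shifts are 8, 9, 10, ….
For write: w+8=e, r+9=a, i+10=s, t+11=e, e+12=q.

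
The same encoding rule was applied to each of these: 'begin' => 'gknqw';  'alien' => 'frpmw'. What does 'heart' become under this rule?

mkhzc

Letter i (0-indexed) is shifted by i+5, so successive shifts are 5, 6, 7, ….
Applying it to heart: h+5=m, e+6=k, a+7=h, r+8=z, t+9=c.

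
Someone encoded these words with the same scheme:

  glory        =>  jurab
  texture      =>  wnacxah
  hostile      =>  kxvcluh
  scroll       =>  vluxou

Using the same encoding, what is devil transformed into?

gnyro

Shifts by position in glory: pos 0: g→j (+3), pos 1: l→u (+9), pos 2: o→r (+3), pos 3: r→a (+9) — repeating every 2. It's a Vigenère-style cipher with numeric key [3,9]: position i shifts by key[i mod 2].
On devil: d+3=g, e+9=n, v+3=y, i+9=r, l+3=o.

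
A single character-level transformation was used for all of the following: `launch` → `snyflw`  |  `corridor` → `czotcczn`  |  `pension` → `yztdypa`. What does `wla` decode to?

The output letters match the input read backwards, each shifted +11: launch reversed is hcnual. Read the word backwards and shift each letter +11.
Decoding wla: shift back: w−11=l, l−11=a, a−11=p → lap; then reverse → pal.

pal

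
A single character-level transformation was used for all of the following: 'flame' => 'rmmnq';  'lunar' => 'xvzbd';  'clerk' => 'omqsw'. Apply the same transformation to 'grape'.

ssmqq

Shifts by position in flame: pos 0: f→r (+12), pos 1: l→m (+1), pos 2: a→m (+12), pos 3: m→n (+1) — repeating every 2. It's a Vigenère-style cipher with numeric key [12,1]: position i shifts by key[i mod 2].
On grape: g+12=s, r+1=s, a+12=m, p+1=q, e+12=q.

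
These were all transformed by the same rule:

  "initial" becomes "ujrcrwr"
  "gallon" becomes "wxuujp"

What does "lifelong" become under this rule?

pwxunoru

The output letters match the input read backwards, each shifted +9: initial reversed is laitini. The word is reversed, then every letter is shifted forward by 9.
Applying it to lifelong: reverse → gnolefil; then shift: g+9=p, n+9=w, o+9=x, l+9=u, e+9=n, f+9=o, i+9=r, l+9=u.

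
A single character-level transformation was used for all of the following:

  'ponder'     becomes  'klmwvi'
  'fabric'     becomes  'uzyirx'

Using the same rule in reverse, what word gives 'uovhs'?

Letters are reflected about the middle of the alphabet (position → 25−position): Atbash.
Reversing it on uovhs: u↔f, o↔l, v↔e, h↔s, s↔h.

flesh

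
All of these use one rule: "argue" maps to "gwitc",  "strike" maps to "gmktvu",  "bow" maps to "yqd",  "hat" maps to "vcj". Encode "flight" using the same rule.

vjiknh

The output letters match the input read backwards, each shifted +2: argue reversed is eugra. The word is reversed, then every letter is shifted forward by 2.
For flight: reverse → thgilf; then shift: t+2=v, h+2=j, g+2=i, i+2=k, l+2=n, f+2=h.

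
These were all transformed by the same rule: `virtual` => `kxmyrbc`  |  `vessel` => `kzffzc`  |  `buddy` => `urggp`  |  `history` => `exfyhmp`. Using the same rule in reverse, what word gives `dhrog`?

wound

Treating letters as 0–25, the rule is x ↦ 19x + 1 (mod 26).
Reversing it on dhrog: d(3)→11·(3−1)≡22=w; h(7)→11·(7−1)≡14=o; r(17)→11·(17−1)≡20=u; o(14)→11·(14−1)≡13=n; g(6)→11·(6−1)≡3=d (all mod 26).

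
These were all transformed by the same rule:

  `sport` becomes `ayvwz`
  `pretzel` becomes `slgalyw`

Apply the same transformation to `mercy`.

The word is reversed, then every letter is shifted forward by 7.
On mercy: reverse → ycrem; then shift: y+7=f, c+7=j, r+7=y, e+7=l, m+7=t.

fjylt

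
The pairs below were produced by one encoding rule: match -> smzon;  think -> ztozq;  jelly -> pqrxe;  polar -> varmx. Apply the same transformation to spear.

Shifts by position in match: pos 0: m→s (+6), pos 1: a→m (+12), pos 2: t→z (+6), pos 3: c→o (+12) — repeating every 2. The shifts repeat in a cycle of length 2: positions 0,1,… shift by +6, +12, then the pattern repeats.
On spear: s+6=y, p+12=b, e+6=k, a+12=m, r+6=x.

ybkmx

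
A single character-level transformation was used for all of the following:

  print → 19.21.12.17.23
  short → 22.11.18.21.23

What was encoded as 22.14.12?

p is letter #16 and maps to 19: an offset of 3. The number is (letter's place in the alphabet, a=1) + 3.
Decoding 22.14.12: 22→(22−3)÷1=19=s, 14→(14−3)÷1=11=k, 12→(12−3)÷1=9=i.

ski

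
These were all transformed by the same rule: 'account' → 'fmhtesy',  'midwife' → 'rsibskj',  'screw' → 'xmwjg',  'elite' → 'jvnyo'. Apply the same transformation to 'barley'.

gkwqod

Shifts by position in account: pos 0: a→f (+5), pos 1: c→m (+10), pos 2: c→h (+5), pos 3: o→t (+5), pos 4: u→e (+10), pos 5: n→s (+5) — repeating every 3. It's a Vigenère-style cipher with numeric key [5,10,5]: position i shifts by key[i mod 3].
Applying it to barley: b+5=g, a+10=k, r+5=w, l+5=q, e+10=o, y+5=d.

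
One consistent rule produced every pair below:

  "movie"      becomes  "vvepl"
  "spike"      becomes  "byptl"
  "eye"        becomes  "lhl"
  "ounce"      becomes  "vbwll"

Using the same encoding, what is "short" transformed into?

The shift depends on letter class: consonant m→v is +9, but vowel o→v is +7. Vowels shift forward by 7 and consonants shift forward by 9.
Applying it to short: s(cons)+9=b, h(cons)+9=q, o(vowel)+7=v, r(cons)+9=a, t(cons)+9=c.

bqvac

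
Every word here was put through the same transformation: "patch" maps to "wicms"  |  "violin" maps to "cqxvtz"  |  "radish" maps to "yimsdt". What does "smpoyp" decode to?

The shift increases by 1 at each position, starting from +7: 7, 8, 9, ….
Undoing it on smpoyp: s−7=l, m−8=e, p−9=g, o−10=e, y−11=n, p−12=d.

legend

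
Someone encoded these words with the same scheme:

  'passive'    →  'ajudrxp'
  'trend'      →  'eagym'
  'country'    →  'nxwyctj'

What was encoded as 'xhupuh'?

Shifts by position in passive: pos 0: p→a (+11), pos 1: a→j (+9), pos 2: s→u (+2), pos 3: s→d (+11), pos 4: i→r (+9), pos 5: v→x (+2) — repeating every 3. It's a Vigenère-style cipher with numeric key [11,9,2]: position i shifts by key[i mod 3].
Undoing it on xhupuh: x−11=m, h−9=y, u−2=s, p−11=e, u−9=l, h−2=f.

myself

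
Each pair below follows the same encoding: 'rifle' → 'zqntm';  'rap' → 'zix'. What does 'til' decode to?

lad

Compare letters: r→z is +8, i→q is +8, f→n is +8 — a constant shift. This is a Caesar cipher with shift 8.
Undoing it on til: t−8=l, i−8=a, l−8=d.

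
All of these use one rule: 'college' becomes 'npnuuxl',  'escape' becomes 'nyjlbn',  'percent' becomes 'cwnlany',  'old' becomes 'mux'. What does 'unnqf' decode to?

wheel

The output letters match the input read backwards, each shifted +9: college reversed is egelloc. Read the word backwards and shift each letter +9.
Decoding unnqf: shift back: u−9=l, n−9=e, n−9=e, q−9=h, f−9=w → leehw; then reverse → wheel.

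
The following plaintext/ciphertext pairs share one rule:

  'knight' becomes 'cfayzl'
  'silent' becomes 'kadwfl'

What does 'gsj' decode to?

oar

Compare letters: k→c is +18, n→f is +18, i→a is +18 — a constant shift. This is a Caesar cipher with shift 18.
Undoing it on gsj: g−18=o, s−18=a, j−18=r.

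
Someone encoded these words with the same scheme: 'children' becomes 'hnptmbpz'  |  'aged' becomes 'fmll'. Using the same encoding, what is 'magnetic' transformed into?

rgnvndto

In children: c→h is +5, h→n is +6, i→p is +7, l→t is +8 — the shift increases by 1 each position. The shift increases by 1 at each position, starting from +5: 5, 6, 7, ….
For magnetic: m+5=r, a+6=g, g+7=n, n+8=v, e+9=n, t+10=d, i+11=t, c+12=o.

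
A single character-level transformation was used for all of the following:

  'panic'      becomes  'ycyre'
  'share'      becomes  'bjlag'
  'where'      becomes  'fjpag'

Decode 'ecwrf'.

valid

Shifts by position in panic: pos 0: p→y (+9), pos 1: a→c (+2), pos 2: n→y (+11), pos 3: i→r (+9), pos 4: c→e (+2) — repeating every 3. The shifts repeat in a cycle of length 3: positions 0,1,… shift by +9, +2, +11, then the pattern repeats.
Decoding ecwrf: e−9=v, c−2=a, w−11=l, r−9=i, f−2=d.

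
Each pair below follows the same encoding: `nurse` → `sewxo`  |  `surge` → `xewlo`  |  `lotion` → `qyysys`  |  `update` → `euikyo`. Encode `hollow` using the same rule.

myqqyb

The shift depends on letter class: consonant n→s is +5, but vowel u→e is +10. Two shifts are in play — +10 for a/e/i/o/u, +5 for every other letter.
For hollow: h(cons)+5=m, o(vowel)+10=y, l(cons)+5=q, l(cons)+5=q, o(vowel)+10=y, w(cons)+5=b.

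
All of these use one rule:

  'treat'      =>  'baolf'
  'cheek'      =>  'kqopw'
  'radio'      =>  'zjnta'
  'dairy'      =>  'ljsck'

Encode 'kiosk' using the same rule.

srydw

Each letter shifts forward by (position + 8), i.e. 8, 9, 10, … — the shift grows by one for each successive letter.
On kiosk: k+8=s, i+9=r, o+10=y, s+11=d, k+12=w.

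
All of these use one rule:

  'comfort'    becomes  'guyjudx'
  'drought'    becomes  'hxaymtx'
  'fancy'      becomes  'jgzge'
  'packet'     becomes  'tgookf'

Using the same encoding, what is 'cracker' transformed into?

gxmgqqv

Shifts by position in comfort: pos 0: c→g (+4), pos 1: o→u (+6), pos 2: m→y (+12), pos 3: f→j (+4), pos 4: o→u (+6), pos 5: r→d (+12) — repeating every 3. A repeating key of period 3 is used — shifts +4, +6, +12 over and over.
Applying it to cracker: c+4=g, r+6=x, a+12=m, c+4=g, k+6=q, e+12=q, r+4=v.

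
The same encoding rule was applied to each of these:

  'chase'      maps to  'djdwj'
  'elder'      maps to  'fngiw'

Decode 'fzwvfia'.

In chase: c→d is +1, h→j is +2, a→d is +3, s→w is +4 — the shift increases by 1 each position. Letter i (0-indexed) is shifted by i+1, so successive shifts are 1, 2, 3, ….
Undoing it on fzwvfia: f−1=e, z−2=x, w−3=t, v−4=r, f−5=a, i−6=c, a−7=t.

extract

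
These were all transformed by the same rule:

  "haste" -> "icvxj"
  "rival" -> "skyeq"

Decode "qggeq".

In haste: h→i is +1, a→c is +2, s→v is +3, t→x is +4 — the shift increases by 1 each position. The shift increases by 1 at each position, starting from +1: 1, 2, 3, ….
Decoding qggeq: q−1=p, g−2=e, g−3=d, e−4=a, q−5=l.

pedal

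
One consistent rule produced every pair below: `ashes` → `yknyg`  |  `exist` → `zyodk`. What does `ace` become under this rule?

The output letters match the input read backwards, each shifted +6: ashes reversed is sehsa. Read the word backwards and shift each letter +6.
For ace: reverse → eca; then shift: e+6=k, c+6=i, a+6=g.

kig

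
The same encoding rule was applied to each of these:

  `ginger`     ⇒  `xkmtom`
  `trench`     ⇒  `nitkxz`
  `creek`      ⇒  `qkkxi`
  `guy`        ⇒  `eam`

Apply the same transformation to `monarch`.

nixgtus

The output letters match the input read backwards, each shifted +6: ginger reversed is regnig. Read the word backwards and shift each letter +6.
Applying it to monarch: reverse → hcranom; then shift: h+6=n, c+6=i, r+6=x, a+6=g, n+6=t, o+6=u, m+6=s.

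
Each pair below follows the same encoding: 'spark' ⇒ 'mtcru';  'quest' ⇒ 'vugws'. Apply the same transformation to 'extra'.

ctvzg

The output letters match the input read backwards, each shifted +2: spark reversed is kraps. Read the word backwards and shift each letter +2.
For extra: reverse → artxe; then shift: a+2=c, r+2=t, t+2=v, x+2=z, e+2=g.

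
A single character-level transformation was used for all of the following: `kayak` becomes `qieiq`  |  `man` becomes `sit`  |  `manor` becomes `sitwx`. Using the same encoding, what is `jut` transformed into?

Vowels shift forward by 8 and consonants shift forward by 6.
For jut: j(cons)+6=p, u(vowel)+8=c, t(cons)+6=z.

pcz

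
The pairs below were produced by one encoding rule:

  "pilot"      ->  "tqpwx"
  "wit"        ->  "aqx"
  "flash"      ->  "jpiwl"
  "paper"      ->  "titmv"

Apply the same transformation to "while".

alqpm

The shift depends on letter class: consonant p→t is +4, but vowel i→q is +8. The rule splits by letter class: vowels +8, consonants +4.
For while: w(cons)+4=a, h(cons)+4=l, i(vowel)+8=q, l(cons)+4=p, e(vowel)+8=m.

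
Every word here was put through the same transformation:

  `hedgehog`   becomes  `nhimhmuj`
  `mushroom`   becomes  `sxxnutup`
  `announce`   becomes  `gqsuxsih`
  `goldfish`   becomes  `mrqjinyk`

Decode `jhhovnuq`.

Shifts by position in hedgehog: pos 0: h→n (+6), pos 1: e→h (+3), pos 2: d→i (+5), pos 3: g→m (+6), pos 4: e→h (+3), pos 5: h→m (+5) — repeating every 3. A repeating key of period 3 is used — shifts +6, +3, +5 over and over.
Undoing it on jhhovnuq: j−6=d, h−3=e, h−5=c, o−6=i, v−3=s, n−5=i, u−6=o, q−3=n.

decision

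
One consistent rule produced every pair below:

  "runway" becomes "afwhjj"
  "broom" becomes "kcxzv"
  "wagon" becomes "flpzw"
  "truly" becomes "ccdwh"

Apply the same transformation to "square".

bbdlap

It's a Vigenère-style cipher with numeric key [9,11]: position i shifts by key[i mod 2].
Applying it to square: s+9=b, q+11=b, u+9=d, a+11=l, r+9=a, e+11=p.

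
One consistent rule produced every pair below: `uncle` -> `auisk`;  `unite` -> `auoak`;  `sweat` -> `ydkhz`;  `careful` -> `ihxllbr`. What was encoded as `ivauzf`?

It's a Vigenère-style cipher with numeric key [6,7]: position i shifts by key[i mod 2].
Undoing it on ivauzf: i−6=c, v−7=o, a−6=u, u−7=n, z−6=t, f−7=y.

county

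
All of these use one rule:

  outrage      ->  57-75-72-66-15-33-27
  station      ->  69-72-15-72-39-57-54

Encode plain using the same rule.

60-48-15-39-54

The formula is n = 3×(alphabet index, a=1) + 12.
Applying it to plain: p=16→60, l=12→48, a=1→15, i=9→39, n=14→54.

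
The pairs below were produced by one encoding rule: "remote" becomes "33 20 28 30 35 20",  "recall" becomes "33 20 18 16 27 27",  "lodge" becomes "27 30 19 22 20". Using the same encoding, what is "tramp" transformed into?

35 33 16 28 31

Letters become their 1-based position plus 15 (so a→16, b→17, …).
For tramp: t=20→35, r=18→33, a=1→16, m=13→28, p=16→31.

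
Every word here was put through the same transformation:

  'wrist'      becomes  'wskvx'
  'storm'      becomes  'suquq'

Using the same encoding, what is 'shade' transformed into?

sicgi

The shift increases by 1 at each position, starting from +0: 0, 1, 2, ….
On shade: s+0=s, h+1=i, a+2=c, d+3=g, e+4=i.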